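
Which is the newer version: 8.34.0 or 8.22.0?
8.34.0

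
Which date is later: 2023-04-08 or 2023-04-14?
2023-04-14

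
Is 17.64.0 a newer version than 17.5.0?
Yes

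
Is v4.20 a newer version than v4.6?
Yes. Version numbers are compared segment by segment as integers, not as decimals: minor version 20 > 6, so v4.20 > v4.6 (even though the decimal 4.20 < 4.6).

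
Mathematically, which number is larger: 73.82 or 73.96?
73.96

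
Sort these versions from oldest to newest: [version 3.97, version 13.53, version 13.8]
[version 3.97, version 13.8, version 13.53]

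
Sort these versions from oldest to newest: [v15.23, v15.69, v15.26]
[v15.23, v15.26, v15.69]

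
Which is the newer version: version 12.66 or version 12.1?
version 12.66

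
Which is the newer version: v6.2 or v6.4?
v6.4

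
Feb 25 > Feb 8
True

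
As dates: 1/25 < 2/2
True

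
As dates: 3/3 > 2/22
True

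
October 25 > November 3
False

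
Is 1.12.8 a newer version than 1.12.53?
No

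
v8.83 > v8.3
True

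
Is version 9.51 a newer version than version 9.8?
Yes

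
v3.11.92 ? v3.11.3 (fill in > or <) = >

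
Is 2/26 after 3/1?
No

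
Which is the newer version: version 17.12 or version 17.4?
version 17.12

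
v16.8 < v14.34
False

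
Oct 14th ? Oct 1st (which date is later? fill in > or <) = >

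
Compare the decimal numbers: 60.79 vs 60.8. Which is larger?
60.8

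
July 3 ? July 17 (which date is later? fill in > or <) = <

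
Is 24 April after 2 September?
No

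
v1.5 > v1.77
False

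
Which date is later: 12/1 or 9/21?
12/1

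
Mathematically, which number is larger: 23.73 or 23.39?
23.73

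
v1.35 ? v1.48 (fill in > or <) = <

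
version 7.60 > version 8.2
False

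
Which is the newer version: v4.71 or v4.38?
v4.71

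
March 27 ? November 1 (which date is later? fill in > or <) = <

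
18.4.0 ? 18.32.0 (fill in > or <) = <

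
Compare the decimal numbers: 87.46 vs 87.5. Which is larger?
87.5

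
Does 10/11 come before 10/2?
No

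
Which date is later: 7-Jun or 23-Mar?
7-Jun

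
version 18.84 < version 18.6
False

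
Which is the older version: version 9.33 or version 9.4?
version 9.4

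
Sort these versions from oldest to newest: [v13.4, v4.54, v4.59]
[v4.54, v4.59, v13.4]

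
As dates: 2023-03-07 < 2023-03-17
True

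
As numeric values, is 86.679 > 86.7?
False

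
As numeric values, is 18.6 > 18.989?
False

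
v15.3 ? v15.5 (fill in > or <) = <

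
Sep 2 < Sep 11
True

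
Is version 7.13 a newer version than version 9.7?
No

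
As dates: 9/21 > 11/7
False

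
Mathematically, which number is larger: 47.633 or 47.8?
47.8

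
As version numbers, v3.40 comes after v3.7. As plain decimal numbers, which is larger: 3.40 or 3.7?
3.7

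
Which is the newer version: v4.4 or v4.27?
v4.27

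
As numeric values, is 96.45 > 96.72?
False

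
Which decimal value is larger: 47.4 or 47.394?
47.4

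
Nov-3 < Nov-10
True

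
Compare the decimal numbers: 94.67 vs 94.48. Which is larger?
94.67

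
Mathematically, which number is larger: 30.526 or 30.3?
30.526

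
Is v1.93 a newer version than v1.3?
Yes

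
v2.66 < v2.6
False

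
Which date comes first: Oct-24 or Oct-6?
Oct-6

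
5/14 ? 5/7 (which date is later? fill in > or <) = >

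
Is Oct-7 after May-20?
Yes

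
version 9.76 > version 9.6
True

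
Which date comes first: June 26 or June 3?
June 3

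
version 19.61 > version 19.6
True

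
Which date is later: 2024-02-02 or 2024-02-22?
2024-02-22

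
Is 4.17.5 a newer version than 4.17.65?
No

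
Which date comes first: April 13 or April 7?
April 7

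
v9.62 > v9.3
True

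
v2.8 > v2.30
False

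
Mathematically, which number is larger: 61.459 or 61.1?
61.459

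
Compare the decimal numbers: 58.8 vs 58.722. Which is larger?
58.8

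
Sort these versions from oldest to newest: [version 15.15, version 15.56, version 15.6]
[version 15.6, version 15.15, version 15.56]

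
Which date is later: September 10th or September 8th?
September 10th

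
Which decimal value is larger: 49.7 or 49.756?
49.756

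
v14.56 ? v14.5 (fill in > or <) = >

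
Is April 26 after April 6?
Yes. Day 26 comes after day 6 in April — this is a date comparison, not a decimal one (the decimal 4.26 would be smaller than 4.6).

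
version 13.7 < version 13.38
True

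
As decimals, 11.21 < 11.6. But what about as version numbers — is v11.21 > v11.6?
True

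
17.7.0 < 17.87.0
True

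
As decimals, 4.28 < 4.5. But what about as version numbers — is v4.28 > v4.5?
True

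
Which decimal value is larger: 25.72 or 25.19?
25.72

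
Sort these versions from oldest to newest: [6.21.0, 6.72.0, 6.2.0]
[6.2.0, 6.21.0, 6.72.0]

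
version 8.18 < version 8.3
False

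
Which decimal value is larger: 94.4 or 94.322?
94.4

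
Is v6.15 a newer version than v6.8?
Yes. Version numbers are compared segment by segment as integers, not as decimals: minor version 15 > 8, so v6.15 > v6.8 (even though the decimal 6.15 < 6.8).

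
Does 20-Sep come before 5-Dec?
Yes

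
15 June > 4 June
True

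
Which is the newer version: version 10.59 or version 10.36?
version 10.59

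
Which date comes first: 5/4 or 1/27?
1/27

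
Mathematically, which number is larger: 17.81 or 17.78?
17.81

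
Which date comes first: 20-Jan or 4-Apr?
20-Jan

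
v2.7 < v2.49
True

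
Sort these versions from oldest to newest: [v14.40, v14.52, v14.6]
[v14.6, v14.40, v14.52]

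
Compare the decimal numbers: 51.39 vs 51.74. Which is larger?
51.74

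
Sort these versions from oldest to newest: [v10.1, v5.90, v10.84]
[v5.90, v10.1, v10.84]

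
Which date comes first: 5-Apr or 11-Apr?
5-Apr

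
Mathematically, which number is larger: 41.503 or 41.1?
41.503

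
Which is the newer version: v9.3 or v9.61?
v9.61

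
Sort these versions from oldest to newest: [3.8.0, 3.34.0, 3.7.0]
[3.7.0, 3.8.0, 3.34.0]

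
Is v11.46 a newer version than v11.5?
Yes. Version numbers are compared segment by segment as integers, not as decimals: minor version 46 > 5, so v11.46 > v11.5 (even though the decimal 11.46 < 11.5).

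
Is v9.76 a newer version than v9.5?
Yes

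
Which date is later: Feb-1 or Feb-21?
Feb-21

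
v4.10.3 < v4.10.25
True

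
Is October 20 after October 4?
Yes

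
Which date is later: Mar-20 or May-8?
May-8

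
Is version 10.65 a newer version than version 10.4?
Yes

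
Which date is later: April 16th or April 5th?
April 16th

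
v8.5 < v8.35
True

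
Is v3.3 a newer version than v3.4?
No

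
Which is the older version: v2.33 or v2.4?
v2.4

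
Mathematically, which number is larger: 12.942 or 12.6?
12.942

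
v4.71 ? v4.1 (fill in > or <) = >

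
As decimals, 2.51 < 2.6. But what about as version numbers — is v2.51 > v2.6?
True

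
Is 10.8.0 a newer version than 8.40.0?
Yes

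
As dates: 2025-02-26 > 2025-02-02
True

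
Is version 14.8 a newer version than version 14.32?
No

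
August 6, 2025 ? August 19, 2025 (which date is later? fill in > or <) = <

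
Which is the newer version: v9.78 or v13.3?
v13.3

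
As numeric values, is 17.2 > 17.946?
False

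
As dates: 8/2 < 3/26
False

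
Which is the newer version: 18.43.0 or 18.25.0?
18.43.0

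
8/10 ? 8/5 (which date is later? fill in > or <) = >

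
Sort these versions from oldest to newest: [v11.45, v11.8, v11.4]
[v11.4, v11.8, v11.45]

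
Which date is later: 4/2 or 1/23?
4/2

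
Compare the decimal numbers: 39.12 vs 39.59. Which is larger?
39.59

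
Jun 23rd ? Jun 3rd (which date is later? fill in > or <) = >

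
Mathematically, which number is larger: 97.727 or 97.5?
97.727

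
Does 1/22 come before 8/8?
Yes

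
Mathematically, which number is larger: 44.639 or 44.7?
44.7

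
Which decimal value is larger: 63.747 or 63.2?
63.747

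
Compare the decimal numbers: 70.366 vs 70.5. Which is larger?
70.5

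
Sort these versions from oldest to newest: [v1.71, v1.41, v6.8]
[v1.41, v1.71, v6.8]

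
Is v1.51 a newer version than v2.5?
No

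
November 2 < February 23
False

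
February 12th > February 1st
True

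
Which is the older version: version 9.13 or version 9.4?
version 9.4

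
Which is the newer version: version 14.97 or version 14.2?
version 14.97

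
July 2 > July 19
False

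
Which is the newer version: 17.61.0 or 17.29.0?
17.61.0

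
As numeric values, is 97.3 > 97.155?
True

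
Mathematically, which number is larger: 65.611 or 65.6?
65.611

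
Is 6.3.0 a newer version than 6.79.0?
No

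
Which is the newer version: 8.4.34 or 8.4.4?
8.4.34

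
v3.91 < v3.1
False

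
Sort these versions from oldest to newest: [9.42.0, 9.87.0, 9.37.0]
[9.37.0, 9.42.0, 9.87.0]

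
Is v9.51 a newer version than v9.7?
Yes. Version numbers are compared segment by segment as integers, not as decimals: minor version 51 > 7, so v9.51 > v9.7 (even though the decimal 9.51 < 9.7).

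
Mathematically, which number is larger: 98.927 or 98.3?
98.927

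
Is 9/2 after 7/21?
Yes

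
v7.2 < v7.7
True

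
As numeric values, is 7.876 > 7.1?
True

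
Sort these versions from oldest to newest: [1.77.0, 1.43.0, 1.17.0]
[1.17.0, 1.43.0, 1.77.0]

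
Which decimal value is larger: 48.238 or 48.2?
48.238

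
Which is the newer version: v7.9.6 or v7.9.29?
v7.9.29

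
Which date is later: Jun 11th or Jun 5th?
Jun 11th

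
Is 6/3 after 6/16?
No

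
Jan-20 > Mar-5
False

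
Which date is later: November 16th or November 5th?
November 16th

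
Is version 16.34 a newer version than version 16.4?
Yes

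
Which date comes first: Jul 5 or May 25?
May 25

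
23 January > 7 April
False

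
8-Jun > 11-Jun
False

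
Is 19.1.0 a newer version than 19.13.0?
No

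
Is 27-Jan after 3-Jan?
Yes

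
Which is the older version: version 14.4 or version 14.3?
version 14.3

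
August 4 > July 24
True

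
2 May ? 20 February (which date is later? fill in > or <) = >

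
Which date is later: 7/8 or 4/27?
7/8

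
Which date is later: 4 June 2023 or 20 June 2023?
20 June 2023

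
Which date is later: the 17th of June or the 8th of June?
the 17th of June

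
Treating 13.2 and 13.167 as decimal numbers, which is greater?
13.2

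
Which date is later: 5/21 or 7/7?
7/7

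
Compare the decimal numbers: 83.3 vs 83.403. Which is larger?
83.403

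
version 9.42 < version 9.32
False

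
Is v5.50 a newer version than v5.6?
Yes. Version numbers are compared segment by segment as integers, not as decimals: minor version 50 > 6, so v5.50 > v5.6 (even though the decimal 5.50 < 5.6).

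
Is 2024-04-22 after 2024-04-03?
Yes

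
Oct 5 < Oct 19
True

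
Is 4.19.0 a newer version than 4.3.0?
Yes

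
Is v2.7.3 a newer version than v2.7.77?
No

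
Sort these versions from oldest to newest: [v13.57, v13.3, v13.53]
[v13.3, v13.53, v13.57]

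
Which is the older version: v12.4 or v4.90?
v4.90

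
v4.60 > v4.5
True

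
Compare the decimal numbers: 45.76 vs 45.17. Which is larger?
45.76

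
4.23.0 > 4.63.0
False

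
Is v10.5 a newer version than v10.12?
No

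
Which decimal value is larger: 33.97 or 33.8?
33.97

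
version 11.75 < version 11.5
False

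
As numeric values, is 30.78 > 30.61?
True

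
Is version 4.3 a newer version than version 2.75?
Yes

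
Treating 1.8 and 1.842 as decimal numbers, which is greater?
1.842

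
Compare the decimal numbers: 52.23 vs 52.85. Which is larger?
52.85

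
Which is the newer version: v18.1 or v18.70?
v18.70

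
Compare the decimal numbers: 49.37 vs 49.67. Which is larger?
49.67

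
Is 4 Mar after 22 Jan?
Yes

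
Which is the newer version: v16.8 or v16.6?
v16.8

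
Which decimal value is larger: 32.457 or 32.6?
32.6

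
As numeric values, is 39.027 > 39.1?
False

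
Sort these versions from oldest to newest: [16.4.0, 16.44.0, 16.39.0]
[16.4.0, 16.39.0, 16.44.0]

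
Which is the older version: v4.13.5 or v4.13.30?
v4.13.5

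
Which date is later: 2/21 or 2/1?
2/21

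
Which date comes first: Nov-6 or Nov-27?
Nov-6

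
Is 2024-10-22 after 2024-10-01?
Yes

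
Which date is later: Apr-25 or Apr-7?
Apr-25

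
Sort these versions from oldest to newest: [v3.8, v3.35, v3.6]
[v3.6, v3.8, v3.35]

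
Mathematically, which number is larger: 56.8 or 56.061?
56.8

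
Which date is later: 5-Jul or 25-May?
5-Jul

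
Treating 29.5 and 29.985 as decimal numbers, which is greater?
29.985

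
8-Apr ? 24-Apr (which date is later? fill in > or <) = <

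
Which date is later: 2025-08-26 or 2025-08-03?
2025-08-26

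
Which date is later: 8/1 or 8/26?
8/26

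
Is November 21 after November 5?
Yes. Day 21 comes after day 5 in November — this is a date comparison, not a decimal one (the decimal 11.21 would be smaller than 11.5).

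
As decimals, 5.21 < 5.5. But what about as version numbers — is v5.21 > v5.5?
True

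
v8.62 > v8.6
True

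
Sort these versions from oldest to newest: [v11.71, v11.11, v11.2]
[v11.2, v11.11, v11.71]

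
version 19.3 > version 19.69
False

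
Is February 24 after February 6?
Yes. Day 24 comes after day 6 in February — this is a date comparison, not a decimal one (the decimal 2.24 would be smaller than 2.6).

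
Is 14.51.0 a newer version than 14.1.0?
Yes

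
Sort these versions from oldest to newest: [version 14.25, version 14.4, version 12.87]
[version 12.87, version 14.4, version 14.25]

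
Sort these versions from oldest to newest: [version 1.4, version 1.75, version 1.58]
[version 1.4, version 1.58, version 1.75]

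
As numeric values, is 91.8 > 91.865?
False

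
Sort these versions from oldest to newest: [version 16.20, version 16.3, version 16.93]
[version 16.3, version 16.20, version 16.93]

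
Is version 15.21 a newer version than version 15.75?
No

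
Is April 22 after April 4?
Yes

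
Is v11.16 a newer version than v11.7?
Yes. Version numbers are compared segment by segment as integers, not as decimals: minor version 16 > 7, so v11.16 > v11.7 (even though the decimal 11.16 < 11.7).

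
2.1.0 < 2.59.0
True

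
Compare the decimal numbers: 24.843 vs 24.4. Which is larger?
24.843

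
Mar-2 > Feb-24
True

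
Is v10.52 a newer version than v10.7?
Yes. Version numbers are compared segment by segment as integers, not as decimals: minor version 52 > 7, so v10.52 > v10.7 (even though the decimal 10.52 < 10.7).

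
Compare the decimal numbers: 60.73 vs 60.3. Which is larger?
60.73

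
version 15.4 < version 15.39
True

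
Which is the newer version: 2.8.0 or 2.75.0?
2.75.0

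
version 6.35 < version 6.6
False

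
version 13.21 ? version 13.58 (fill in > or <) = <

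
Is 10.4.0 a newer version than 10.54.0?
No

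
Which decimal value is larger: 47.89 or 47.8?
47.89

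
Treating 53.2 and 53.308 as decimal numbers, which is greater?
53.308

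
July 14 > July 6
True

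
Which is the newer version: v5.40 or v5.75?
v5.75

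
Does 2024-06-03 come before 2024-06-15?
Yes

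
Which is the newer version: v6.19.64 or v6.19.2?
v6.19.64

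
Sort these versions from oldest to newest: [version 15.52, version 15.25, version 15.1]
[version 15.1, version 15.25, version 15.52]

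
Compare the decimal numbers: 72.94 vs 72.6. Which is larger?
72.94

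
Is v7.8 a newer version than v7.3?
Yes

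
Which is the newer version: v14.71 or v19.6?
v19.6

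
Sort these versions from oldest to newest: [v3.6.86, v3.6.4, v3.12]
[v3.6.4, v3.6.86, v3.12]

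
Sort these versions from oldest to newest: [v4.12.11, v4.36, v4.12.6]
[v4.12.6, v4.12.11, v4.36]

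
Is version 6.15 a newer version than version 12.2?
No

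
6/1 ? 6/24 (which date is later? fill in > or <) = <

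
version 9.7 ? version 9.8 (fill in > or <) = <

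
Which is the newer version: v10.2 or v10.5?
v10.5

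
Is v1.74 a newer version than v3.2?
No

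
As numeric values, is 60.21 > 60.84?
False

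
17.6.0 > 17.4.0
True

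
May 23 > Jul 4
False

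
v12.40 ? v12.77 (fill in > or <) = <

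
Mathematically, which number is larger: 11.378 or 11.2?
11.378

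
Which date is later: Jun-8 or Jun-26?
Jun-26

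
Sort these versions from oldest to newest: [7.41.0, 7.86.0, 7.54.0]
[7.41.0, 7.54.0, 7.86.0]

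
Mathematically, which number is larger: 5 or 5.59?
5.59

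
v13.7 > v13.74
False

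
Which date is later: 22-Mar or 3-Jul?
3-Jul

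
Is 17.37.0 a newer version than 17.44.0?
No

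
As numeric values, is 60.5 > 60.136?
True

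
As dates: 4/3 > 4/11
False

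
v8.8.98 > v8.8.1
True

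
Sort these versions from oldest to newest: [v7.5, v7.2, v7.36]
[v7.2, v7.5, v7.36]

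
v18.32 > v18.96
False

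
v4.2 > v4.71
False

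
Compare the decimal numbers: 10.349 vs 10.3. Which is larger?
10.349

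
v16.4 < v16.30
True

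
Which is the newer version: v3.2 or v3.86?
v3.86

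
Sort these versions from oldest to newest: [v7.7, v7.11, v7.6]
[v7.6, v7.7, v7.11]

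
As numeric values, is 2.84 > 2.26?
True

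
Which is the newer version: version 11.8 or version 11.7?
version 11.8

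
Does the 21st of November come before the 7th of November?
No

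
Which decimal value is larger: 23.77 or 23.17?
23.77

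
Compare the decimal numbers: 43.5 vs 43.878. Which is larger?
43.878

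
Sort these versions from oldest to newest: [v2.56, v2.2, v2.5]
[v2.2, v2.5, v2.56]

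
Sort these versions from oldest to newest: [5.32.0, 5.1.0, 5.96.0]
[5.1.0, 5.32.0, 5.96.0]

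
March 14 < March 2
False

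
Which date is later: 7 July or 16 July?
16 July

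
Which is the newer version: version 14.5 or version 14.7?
version 14.7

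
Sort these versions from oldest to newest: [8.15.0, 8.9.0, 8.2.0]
[8.2.0, 8.9.0, 8.15.0]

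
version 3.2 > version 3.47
False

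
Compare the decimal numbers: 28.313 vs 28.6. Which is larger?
28.6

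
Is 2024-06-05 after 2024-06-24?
No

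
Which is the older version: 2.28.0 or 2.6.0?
2.6.0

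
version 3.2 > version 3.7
False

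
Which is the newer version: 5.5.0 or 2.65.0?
5.5.0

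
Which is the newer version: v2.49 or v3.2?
v3.2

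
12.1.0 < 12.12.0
True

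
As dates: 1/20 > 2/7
False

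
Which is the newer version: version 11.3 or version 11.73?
version 11.73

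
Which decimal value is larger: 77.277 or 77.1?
77.277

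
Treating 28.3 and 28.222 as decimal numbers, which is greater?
28.3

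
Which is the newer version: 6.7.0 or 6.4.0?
6.7.0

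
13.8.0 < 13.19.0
True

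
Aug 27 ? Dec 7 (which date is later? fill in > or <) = <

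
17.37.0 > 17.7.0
True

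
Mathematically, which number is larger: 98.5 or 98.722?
98.722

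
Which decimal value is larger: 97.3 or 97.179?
97.3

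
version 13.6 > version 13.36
False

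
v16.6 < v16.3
False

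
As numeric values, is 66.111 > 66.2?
False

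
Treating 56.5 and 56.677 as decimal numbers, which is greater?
56.677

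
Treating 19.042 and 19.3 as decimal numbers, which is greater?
19.3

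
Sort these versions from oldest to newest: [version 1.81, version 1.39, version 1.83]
[version 1.39, version 1.81, version 1.83]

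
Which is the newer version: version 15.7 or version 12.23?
version 15.7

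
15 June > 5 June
True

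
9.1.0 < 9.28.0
True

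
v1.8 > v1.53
False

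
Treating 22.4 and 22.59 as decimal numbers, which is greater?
22.59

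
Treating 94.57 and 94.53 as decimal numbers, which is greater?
94.57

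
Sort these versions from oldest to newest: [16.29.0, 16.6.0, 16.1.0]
[16.1.0, 16.6.0, 16.29.0]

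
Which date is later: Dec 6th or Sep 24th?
Dec 6th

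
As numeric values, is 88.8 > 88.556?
True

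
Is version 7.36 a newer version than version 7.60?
No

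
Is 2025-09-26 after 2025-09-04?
Yes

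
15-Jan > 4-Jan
True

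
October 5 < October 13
True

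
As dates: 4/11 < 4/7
False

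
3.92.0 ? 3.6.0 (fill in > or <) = >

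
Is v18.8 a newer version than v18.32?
No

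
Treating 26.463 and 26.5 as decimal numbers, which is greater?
26.5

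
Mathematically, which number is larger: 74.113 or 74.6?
74.6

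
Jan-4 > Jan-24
False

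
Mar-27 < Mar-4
False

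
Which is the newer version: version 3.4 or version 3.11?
version 3.11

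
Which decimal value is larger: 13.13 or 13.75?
13.75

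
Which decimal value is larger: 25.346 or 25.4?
25.4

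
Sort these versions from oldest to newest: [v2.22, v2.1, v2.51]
[v2.1, v2.22, v2.51]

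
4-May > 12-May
False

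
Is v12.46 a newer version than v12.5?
Yes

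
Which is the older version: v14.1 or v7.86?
v7.86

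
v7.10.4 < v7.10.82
True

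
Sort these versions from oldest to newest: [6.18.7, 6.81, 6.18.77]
[6.18.7, 6.18.77, 6.81]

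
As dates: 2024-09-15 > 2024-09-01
True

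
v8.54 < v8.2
False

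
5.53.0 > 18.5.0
False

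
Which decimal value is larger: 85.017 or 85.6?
85.6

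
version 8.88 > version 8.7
True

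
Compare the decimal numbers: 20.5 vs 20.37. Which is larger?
20.5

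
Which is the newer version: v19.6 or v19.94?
v19.94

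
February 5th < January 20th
False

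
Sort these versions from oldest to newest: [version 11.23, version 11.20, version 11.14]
[version 11.14, version 11.20, version 11.23]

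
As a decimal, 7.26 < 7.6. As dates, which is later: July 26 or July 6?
July 26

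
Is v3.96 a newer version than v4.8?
No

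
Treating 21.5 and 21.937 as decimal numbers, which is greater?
21.937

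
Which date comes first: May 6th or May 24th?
May 6th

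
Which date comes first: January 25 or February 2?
January 25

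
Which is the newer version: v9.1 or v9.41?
v9.41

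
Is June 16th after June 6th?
Yes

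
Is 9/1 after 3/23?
Yes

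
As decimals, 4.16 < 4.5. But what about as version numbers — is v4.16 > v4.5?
True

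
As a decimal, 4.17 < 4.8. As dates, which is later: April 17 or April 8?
April 17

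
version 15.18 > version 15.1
True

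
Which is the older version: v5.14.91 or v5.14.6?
v5.14.6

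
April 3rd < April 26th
True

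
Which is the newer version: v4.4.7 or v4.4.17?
v4.4.17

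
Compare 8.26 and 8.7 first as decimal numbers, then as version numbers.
As decimals: 8.26 < 8.7. As versions: v8.26 > v8.7 (minor version 26 > 7).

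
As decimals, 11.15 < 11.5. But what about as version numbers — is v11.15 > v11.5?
True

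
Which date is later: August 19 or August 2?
August 19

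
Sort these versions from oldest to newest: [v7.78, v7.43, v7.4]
[v7.4, v7.43, v7.78]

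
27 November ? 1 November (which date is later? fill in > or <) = >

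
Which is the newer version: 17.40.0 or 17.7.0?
17.40.0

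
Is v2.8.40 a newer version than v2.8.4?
Yes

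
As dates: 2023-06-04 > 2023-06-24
False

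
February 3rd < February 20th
True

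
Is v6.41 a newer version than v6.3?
Yes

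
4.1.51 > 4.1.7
True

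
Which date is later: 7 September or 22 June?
7 September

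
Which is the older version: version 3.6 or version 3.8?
version 3.6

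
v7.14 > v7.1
True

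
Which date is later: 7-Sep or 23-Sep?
23-Sep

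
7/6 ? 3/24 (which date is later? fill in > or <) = >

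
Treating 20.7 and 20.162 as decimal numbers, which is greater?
20.7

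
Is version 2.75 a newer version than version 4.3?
No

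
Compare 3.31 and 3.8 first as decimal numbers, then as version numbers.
As decimals: 3.31 < 3.8. As versions: v3.31 > v3.8 (minor version 31 > 8).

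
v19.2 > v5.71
True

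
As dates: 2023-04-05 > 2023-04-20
False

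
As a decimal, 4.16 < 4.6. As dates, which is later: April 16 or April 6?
April 16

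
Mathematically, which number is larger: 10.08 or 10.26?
10.26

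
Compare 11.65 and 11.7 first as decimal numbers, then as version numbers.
As decimals: 11.65 < 11.7. As versions: v11.65 > v11.7 (minor version 65 > 7).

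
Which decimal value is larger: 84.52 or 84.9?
84.9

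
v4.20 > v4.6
True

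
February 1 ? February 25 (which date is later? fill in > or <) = <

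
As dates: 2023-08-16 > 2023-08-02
True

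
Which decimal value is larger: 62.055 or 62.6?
62.6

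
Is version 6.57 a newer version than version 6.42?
Yes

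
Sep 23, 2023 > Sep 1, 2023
True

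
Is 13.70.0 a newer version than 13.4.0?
Yes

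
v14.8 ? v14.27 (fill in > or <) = <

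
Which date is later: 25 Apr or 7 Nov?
7 Nov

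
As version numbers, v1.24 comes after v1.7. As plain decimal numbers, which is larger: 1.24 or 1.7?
1.7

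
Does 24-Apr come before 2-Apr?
No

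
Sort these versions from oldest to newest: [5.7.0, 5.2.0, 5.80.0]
[5.2.0, 5.7.0, 5.80.0]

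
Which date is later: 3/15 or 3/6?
3/15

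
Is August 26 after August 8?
Yes. Day 26 comes after day 8 in August — this is a date comparison, not a decimal one (the decimal 8.26 would be smaller than 8.8).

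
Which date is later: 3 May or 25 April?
3 May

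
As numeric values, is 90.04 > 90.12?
False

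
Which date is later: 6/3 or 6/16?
6/16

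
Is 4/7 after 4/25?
No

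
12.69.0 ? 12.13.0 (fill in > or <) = >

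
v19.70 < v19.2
False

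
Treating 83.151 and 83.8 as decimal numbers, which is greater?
83.8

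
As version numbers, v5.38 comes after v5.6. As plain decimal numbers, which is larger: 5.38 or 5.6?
5.6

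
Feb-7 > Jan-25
True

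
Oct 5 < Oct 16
True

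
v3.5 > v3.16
False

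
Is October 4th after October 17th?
No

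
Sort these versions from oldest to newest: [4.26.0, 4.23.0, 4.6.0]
[4.6.0, 4.23.0, 4.26.0]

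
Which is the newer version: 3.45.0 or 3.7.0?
3.45.0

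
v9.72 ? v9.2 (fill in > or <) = >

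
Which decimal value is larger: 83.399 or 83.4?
83.4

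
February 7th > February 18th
False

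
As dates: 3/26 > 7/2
False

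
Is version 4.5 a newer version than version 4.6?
No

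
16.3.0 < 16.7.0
True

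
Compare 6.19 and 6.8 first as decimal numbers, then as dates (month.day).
As decimals: 6.19 < 6.8. As dates: 6/19 is later than 6/8 (day 19 > day 8).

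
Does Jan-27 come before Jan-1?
No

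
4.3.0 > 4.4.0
False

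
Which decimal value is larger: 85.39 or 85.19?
85.39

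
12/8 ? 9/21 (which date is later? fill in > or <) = >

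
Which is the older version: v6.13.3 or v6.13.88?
v6.13.3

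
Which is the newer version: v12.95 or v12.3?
v12.95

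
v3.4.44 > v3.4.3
True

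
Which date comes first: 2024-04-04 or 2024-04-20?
2024-04-04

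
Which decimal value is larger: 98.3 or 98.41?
98.41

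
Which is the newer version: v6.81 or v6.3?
v6.81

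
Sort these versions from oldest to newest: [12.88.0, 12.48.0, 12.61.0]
[12.48.0, 12.61.0, 12.88.0]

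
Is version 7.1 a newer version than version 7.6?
No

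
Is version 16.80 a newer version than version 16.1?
Yes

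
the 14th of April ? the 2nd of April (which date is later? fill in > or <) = >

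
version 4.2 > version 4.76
False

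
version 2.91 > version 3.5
False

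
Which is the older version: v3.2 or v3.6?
v3.2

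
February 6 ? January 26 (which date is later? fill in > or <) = >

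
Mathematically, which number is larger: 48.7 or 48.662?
48.7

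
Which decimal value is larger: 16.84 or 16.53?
16.84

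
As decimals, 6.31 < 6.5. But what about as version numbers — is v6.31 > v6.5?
True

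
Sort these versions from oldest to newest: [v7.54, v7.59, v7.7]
[v7.7, v7.54, v7.59]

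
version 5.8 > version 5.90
False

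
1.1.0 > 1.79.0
False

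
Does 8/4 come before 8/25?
Yes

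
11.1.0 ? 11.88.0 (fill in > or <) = <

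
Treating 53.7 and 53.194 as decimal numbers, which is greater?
53.7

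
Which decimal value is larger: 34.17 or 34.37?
34.37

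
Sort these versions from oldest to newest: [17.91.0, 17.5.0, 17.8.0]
[17.5.0, 17.8.0, 17.91.0]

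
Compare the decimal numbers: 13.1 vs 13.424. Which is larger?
13.424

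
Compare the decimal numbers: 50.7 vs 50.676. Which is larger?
50.7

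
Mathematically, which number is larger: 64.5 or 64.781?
64.781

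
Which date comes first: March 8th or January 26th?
January 26th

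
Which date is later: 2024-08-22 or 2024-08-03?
2024-08-22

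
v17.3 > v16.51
True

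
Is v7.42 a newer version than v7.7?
Yes. Version numbers are compared segment by segment as integers, not as decimals: minor version 42 > 7, so v7.42 > v7.7 (even though the decimal 7.42 < 7.7).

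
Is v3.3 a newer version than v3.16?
No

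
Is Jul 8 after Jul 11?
No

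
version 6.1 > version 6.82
False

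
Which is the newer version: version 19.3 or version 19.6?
version 19.6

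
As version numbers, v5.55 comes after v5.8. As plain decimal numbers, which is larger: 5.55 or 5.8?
5.8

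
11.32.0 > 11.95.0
False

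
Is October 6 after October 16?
No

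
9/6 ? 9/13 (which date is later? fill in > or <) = <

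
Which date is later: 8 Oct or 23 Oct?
23 Oct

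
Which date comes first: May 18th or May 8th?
May 8th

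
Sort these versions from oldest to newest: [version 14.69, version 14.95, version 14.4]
[version 14.4, version 14.69, version 14.95]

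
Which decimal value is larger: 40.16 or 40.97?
40.97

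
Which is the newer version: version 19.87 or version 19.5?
version 19.87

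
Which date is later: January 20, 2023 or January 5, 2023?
January 20, 2023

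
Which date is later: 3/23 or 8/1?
8/1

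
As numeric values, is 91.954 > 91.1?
True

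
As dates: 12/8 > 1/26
True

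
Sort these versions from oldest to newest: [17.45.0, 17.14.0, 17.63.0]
[17.14.0, 17.45.0, 17.63.0]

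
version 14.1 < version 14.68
True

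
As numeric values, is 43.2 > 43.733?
False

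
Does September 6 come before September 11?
Yes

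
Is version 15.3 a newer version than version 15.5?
No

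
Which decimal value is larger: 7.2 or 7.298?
7.298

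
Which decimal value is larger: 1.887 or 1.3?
1.887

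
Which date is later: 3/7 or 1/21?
3/7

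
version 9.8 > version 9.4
True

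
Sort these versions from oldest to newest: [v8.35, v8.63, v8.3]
[v8.3, v8.35, v8.63]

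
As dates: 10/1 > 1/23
True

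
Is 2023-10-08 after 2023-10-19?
No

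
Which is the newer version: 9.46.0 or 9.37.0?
9.46.0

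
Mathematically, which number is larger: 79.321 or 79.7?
79.7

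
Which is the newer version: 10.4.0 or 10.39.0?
10.39.0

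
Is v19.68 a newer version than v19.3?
Yes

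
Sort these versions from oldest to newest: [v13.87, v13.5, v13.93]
[v13.5, v13.87, v13.93]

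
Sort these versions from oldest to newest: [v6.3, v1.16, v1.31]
[v1.16, v1.31, v6.3]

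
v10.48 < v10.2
False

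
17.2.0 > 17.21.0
False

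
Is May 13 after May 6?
Yes. Day 13 comes after day 6 in May — this is a date comparison, not a decimal one (the decimal 5.13 would be smaller than 5.6).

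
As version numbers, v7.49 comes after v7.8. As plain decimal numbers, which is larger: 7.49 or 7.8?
7.8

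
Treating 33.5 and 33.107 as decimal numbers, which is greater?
33.5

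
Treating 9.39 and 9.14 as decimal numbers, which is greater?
9.39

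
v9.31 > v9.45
False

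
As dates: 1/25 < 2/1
True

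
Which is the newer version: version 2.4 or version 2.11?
version 2.11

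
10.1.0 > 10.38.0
False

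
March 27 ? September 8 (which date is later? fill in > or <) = <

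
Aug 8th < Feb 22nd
False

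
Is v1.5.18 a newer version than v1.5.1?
Yes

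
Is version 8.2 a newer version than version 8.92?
No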